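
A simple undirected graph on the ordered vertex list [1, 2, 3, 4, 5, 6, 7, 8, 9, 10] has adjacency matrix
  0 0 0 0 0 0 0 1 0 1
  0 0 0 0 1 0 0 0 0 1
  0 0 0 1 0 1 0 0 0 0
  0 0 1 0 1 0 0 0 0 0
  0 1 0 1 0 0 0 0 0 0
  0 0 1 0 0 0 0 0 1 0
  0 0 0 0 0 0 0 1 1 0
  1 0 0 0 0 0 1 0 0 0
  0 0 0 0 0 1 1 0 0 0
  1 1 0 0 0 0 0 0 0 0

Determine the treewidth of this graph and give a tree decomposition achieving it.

Treewidth 2.
One such decomposition:
Bags: B1 = {3, 4, 5}  B2 = {2, 3, 5}  B3 = {2, 3, 10}  B4 = {1, 3, 10}  B5 = {1, 3, 8}  B6 = {3, 7, 8}  B7 = {3, 7, 9}  B8 = {3, 6, 9}
Tree: B1–B2, B2–B3, B3–B4, B4–B5, B5–B6, B6–B7, B7–B8

The largest bag has 3 vertices, giving width 2; this decomposition certifies tw(G) ≤ 2. The edges 3–4–5–2–10–1–8–7–9–6–3 form a cycle, so G is not a tree and its treewidth is at least 2. Hence tw(G) = 2 exactly.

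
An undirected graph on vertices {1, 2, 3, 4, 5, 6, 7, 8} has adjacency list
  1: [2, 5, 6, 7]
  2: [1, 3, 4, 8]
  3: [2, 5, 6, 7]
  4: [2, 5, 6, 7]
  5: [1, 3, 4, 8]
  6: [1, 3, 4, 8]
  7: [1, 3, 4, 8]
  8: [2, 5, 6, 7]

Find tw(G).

4

A width-4 tree decomposition is:
Bags: B1 = {1, 2, 5, 6, 7}  B2 = {2, 3, 5, 6, 7}  B3 = {2, 4, 5, 6, 7}  B4 = {2, 5, 6, 7, 8}
Tree: B1–B2, B2–B3, B3–B4
Each bag holds 5 vertices, so the decomposition has width 4, which upper-bounds the treewidth. For the lower bound: the 5 vertex sets {1,2}, {3,6}, {4,5}, {7}, {8} are disjoint, each induces a connected subgraph, and every pair is joined by at least one edge of G. Contracting each set to a single vertex therefore yields K_{5} as a minor, and since treewidth is minor-monotone, tw(G) ≥ tw(K_{5}) = 4. Therefore the treewidth is 4.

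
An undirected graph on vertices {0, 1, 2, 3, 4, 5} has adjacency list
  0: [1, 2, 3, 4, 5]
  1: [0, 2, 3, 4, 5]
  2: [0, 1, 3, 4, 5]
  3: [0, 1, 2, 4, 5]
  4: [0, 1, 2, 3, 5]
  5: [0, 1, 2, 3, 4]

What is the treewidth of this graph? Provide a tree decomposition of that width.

A single bag containing all 6 vertices is trivially a valid decomposition of width 5. For the lower bound, the 6 vertices {0, 1, 2, 3, 4, 5} are pairwise adjacent, and any tree decomposition puts a clique entirely inside one bag — forcing width ≥ 5. Combining the bounds, tw(G) = 5.

Treewidth 5.
Bags: B1 = {0, 1, 2, 3, 4, 5}
Tree: (single bag)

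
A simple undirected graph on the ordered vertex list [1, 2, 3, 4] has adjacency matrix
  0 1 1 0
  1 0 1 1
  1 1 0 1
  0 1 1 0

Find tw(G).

A width-2 tree decomposition is:
Bags: B1 = {2, 3, 4}  B2 = {1, 2, 3}
Tree: B1–B2
The largest bag has 3 vertices, giving width 2; this decomposition certifies tw(G) ≤ 2. Conversely, {1, 2, 3} is a clique of size 3, and the vertices of any clique must share a bag in every tree decomposition; so some bag has ≥ 3 vertices and tw(G) ≥ 2. Therefore the treewidth is 2.

2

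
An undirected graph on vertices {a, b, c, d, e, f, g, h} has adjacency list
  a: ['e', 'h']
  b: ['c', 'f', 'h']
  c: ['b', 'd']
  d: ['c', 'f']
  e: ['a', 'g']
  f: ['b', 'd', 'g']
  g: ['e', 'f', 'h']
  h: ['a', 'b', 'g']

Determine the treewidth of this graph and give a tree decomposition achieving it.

Treewidth 2.
One optimal decomposition is:
Bags: B1 = {a, e, g}  B2 = {a, g, h}  B3 = {f, g, h}  B4 = {b, f, h}  B5 = {b, d, f}  B6 = {b, c, d}
Tree: B1–B2, B2–B3, B3–B4, B4–B5, B5–B6

Each bag holds 3 vertices, so the decomposition has width 2, which upper-bounds the treewidth. Since e–a–h–g–e is a cycle in G, G is not acyclic. Forests are exactly the graphs of treewidth ≤ 1, so tw(G) ≥ 2. Therefore the treewidth is 2.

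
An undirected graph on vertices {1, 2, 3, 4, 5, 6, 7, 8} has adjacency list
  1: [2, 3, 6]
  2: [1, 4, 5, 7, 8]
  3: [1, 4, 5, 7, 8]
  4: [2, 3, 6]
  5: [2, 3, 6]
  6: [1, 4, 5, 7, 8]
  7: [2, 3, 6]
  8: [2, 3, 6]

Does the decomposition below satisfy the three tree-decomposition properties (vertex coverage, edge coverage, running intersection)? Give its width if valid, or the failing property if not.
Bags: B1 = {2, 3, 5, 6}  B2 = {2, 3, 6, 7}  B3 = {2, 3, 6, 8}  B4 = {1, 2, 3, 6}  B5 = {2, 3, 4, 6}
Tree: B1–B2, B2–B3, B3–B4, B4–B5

Vertex coverage: the bags together contain {1, 2, 3, 4, 5, 6, 7, 8}, the full vertex set. Edge coverage: each edge of G has both endpoints in at least one bag. Running intersection: for every vertex, the bags containing it form a connected subtree. All three properties hold, so this is a valid tree decomposition of width max|bag| − 1 = 3, and hence tw(G) ≤ 3.

Yes; width 3.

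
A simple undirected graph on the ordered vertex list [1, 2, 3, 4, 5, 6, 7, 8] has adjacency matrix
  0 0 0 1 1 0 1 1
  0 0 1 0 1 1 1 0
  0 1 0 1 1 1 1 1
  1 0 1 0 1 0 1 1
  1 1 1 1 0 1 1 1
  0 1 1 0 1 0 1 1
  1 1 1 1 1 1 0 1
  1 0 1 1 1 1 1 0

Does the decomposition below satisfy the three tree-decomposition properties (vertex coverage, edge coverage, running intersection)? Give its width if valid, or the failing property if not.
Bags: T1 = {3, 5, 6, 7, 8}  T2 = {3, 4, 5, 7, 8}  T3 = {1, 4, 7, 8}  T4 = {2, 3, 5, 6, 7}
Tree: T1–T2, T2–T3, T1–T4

No — edge (5,1) lies in no bag.

A tree decomposition must satisfy three properties: every vertex lies in some bag; for every edge, both endpoints lie together in some bag; and for every vertex, the bags containing it form a connected subtree. Here edge (5,1) lies in no bag, so the decomposition is invalid.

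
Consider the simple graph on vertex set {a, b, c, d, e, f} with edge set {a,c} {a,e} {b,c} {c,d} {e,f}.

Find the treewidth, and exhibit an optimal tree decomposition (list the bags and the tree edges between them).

Every bag has size at most 2, so the width is 2 − 1 = 1 and tw(G) ≤ 1. G has an edge, so its treewidth is at least 1. Therefore the treewidth is 1.

Treewidth 1.
Bags: B1 = {a, c}  B2 = {a, e}  B3 = {c, d}  B4 = {b, c}  B5 = {e, f}
Tree: B1–B2, B1–B3, B1–B4, B2–B5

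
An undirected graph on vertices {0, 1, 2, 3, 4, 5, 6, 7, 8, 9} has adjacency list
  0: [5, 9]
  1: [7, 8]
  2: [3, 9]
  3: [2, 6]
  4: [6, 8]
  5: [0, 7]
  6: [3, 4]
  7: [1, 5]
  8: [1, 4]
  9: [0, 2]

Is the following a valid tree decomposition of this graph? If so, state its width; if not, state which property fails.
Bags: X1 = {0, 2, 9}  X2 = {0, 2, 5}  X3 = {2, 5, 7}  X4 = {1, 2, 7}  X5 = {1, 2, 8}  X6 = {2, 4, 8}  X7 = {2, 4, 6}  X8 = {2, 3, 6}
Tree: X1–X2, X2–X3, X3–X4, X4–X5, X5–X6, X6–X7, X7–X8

Yes; width 2.

Checking the three conditions: (i) the bags cover all of {0, 1, 2, 3, 4, 5, 6, 7, 8, 9}; (ii) for each edge, some bag contains both endpoints; (iii) the bags containing any fixed vertex form a subtree. All hold, so the decomposition is valid with width 3 − 1 = 2.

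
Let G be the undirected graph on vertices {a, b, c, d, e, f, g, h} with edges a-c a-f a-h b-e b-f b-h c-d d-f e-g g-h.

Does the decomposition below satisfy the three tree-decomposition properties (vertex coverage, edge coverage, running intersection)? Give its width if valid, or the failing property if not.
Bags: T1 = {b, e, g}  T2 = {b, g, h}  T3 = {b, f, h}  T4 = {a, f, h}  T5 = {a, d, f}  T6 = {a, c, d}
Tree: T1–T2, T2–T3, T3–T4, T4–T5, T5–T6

Vertex coverage: the bags together contain {a, b, c, d, e, f, g, h}, the full vertex set. Edge coverage: each edge of G has both endpoints in at least one bag. Running intersection: for every vertex, the bags containing it form a connected subtree. All three properties hold, so this is a valid tree decomposition of width max|bag| − 1 = 2, and hence tw(G) ≤ 2.

Yes; width 2.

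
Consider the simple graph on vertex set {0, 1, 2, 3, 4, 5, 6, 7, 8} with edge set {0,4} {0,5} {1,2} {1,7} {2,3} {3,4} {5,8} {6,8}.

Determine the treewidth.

1

A width-1 tree decomposition is:
Bags: B1 = {6, 8}  B2 = {5, 8}  B3 = {0, 5}  B4 = {0, 4}  B5 = {3, 4}  B6 = {2, 3}  B7 = {1, 2}  B8 = {1, 7}
Tree: B1–B2, B2–B3, B3–B4, B4–B5, B5–B6, B6–B7, B7–B8
The largest bag has 2 vertices, giving width 1; this decomposition certifies tw(G) ≤ 1. Since G has at least one edge (e.g. 6–8), it is not an edgeless graph, so tw(G) ≥ 1. Combining the bounds, tw(G) = 1.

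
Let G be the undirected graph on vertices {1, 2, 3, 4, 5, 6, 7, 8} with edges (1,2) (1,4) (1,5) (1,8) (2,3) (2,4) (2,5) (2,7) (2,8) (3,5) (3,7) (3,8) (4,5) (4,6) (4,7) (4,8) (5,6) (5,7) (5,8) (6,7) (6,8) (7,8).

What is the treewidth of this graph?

A width-4 tree decomposition is:
Bags: B1 = {2, 4, 5, 7, 8}  B2 = {1, 2, 4, 5, 8}  B3 = {2, 3, 5, 7, 8}  B4 = {4, 5, 6, 7, 8}
Tree: B1–B2, B1–B3, B1–B4
The largest bag has 5 vertices, giving width 4; this decomposition certifies tw(G) ≤ 4. On the other hand G contains the 5-clique {2, 3, 5, 7, 8}. A clique must lie in a single bag of any decomposition, so no decomposition can have width below 4. Therefore the treewidth is 4.

4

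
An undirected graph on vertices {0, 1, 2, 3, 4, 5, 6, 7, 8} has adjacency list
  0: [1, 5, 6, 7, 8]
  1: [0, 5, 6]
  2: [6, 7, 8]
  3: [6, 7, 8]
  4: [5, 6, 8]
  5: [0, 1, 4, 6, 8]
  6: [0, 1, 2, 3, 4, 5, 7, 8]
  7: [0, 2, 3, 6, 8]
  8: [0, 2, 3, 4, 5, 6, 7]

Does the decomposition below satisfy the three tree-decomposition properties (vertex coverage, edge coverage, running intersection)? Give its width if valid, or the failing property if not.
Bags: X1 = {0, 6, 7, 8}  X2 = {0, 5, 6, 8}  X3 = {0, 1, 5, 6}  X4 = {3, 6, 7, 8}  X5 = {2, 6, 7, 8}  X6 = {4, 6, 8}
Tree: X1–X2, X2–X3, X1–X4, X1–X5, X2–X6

No — edge (5,4) lies in no bag.

A tree decomposition must satisfy three properties: every vertex lies in some bag; for every edge, both endpoints lie together in some bag; and for every vertex, the bags containing it form a connected subtree. Here edge (5,4) lies in no bag, so the decomposition is invalid.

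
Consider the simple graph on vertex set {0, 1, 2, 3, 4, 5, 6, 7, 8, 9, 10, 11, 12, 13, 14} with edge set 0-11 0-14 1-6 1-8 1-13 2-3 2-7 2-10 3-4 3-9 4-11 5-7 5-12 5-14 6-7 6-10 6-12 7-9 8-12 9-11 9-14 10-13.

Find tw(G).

3

A width-3 tree decomposition is:
Bags: B1 = {1, 8, 10, 13}  B2 = {1, 6, 8, 10}  B3 = {6, 8, 10, 12}  B4 = {2, 6, 10, 12}  B5 = {2, 6, 7, 12}  B6 = {2, 5, 7, 12}  B7 = {2, 3, 5, 7}  B8 = {3, 5, 7, 9}  B9 = {3, 5, 9, 14}  B10 = {3, 4, 9, 14}  B11 = {4, 9, 11, 14}  B12 = {0, 4, 11, 14}
Tree: B1–B2, B2–B3, B3–B4, B4–B5, B5–B6, B6–B7, B7–B8, B8–B9, B9–B10, B10–B11, B11–B12
Every bag has size at most 4, so the width is 4 − 1 = 3 and tw(G) ≤ 3. For the lower bound: the 4 vertex sets {1,8,13}, {10}, {6}, {2,5,7,12} are disjoint, each induces a connected subgraph, and every pair is joined by at least one edge of G. Contracting each set to a single vertex therefore yields K_{4} as a minor, and since treewidth is minor-monotone, tw(G) ≥ tw(K_{4}) = 3. Hence tw(G) = 3 exactly.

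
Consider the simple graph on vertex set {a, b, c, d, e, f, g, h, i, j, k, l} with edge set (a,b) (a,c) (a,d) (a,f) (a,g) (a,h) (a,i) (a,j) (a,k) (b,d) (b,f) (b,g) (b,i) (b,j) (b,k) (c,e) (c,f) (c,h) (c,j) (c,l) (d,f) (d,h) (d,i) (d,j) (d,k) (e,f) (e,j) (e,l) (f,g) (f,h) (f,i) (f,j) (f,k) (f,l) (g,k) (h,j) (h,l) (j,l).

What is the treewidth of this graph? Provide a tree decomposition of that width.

Each bag holds 5 vertices, so the decomposition has width 4, which upper-bounds the treewidth. On the other hand G contains the 5-clique {c, e, f, j, l}. A clique must lie in a single bag of any decomposition, so no decomposition can have width below 4. Hence tw(G) = 4 exactly.

Treewidth 4.
Bags: B1 = {a, b, d, f, i}  B2 = {a, b, d, f, j}  B3 = {a, d, f, h, j}  B4 = {a, c, f, h, j}  B5 = {a, b, d, f, k}  B6 = {c, f, h, j, l}  B7 = {a, b, f, g, k}  B8 = {c, e, f, j, l}
Tree: B1–B2, B2–B3, B3–B4, B1–B5, B4–B6, B5–B7, B6–B8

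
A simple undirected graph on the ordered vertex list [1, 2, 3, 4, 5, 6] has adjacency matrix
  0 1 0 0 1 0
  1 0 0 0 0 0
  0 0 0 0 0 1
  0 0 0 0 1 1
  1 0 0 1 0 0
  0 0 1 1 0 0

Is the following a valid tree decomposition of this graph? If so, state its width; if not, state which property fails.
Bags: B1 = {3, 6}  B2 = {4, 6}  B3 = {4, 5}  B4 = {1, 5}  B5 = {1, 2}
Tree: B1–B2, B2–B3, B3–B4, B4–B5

Every vertex of G appears in some bag (union = {1, 2, 3, 4, 5, 6}); every edge is covered by a bag; and for each vertex v the set of bags containing v is connected in the bag tree. The decomposition is therefore valid. The largest bag has 2 vertices, so the width is 1.

Yes; width 1.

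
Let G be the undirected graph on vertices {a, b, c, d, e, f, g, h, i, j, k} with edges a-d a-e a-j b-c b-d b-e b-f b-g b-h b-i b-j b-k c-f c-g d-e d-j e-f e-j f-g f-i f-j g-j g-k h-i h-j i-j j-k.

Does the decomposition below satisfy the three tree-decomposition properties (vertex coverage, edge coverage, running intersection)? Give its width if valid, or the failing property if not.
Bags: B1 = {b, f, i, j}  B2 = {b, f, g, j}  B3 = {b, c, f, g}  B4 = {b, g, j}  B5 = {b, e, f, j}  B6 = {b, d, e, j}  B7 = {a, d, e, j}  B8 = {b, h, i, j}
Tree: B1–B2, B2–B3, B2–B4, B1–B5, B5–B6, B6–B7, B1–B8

No — vertex k appears in no bag.

A tree decomposition must satisfy three properties: every vertex lies in some bag; for every edge, both endpoints lie together in some bag; and for every vertex, the bags containing it form a connected subtree. Here vertex k appears in no bag, so the decomposition is invalid.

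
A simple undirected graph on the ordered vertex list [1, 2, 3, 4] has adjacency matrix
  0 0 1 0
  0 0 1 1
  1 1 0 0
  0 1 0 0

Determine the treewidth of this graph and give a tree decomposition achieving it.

Each bag holds 2 vertices, so the decomposition has width 1, which upper-bounds the treewidth. Since G has at least one edge (e.g. 1–3), it is not an edgeless graph, so tw(G) ≥ 1. The upper and lower bounds meet at 1, so that is the treewidth.

Treewidth 1.
One such decomposition:
Bags: B1 = {1, 3}  B2 = {2, 3}  B3 = {2, 4}
Tree: B1–B2, B2–B3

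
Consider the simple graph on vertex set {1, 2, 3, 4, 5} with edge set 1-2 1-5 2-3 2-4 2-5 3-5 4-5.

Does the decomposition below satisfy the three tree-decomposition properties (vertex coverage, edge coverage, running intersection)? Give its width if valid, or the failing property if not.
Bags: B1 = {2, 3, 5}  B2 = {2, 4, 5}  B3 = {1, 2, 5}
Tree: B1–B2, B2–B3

Vertex coverage: the bags together contain {1, 2, 3, 4, 5}, the full vertex set. Edge coverage: each edge of G has both endpoints in at least one bag. Running intersection: for every vertex, the bags containing it form a connected subtree. All three properties hold, so this is a valid tree decomposition of width max|bag| − 1 = 2, and hence tw(G) ≤ 2.

Yes; width 2.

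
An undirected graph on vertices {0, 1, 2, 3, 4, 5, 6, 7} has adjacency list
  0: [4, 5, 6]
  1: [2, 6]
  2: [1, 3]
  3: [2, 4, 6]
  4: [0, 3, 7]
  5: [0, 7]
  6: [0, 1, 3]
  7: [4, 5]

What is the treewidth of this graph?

2

A width-2 tree decomposition is:
Bags: B1 = {1, 2, 6}  B2 = {2, 3, 6}  B3 = {0, 3, 6}  B4 = {0, 3, 4}  B5 = {0, 4, 5}  B6 = {4, 5, 7}
Tree: B1–B2, B2–B3, B3–B4, B4–B5, B5–B6
Each bag holds 3 vertices, so the decomposition has width 2, which upper-bounds the treewidth. For the lower bound, G contains the cycle 1–2–3–6–1, so G is not a forest; only forests have treewidth ≤ 1, hence tw(G) ≥ 2. Therefore the treewidth is 2.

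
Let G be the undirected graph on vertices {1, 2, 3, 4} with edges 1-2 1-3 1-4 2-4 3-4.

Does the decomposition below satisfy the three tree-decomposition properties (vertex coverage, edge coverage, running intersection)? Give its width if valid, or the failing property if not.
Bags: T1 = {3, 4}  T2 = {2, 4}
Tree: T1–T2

No — vertex 1 appears in no bag.

A tree decomposition must satisfy three properties: every vertex lies in some bag; for every edge, both endpoints lie together in some bag; and for every vertex, the bags containing it form a connected subtree. Here vertex 1 appears in no bag, so the decomposition is invalid.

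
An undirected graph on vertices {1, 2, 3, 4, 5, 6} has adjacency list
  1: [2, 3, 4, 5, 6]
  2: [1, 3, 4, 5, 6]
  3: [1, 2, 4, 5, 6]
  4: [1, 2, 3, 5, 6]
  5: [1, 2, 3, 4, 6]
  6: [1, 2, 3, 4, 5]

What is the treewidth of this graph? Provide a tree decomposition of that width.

A single bag containing all 6 vertices is trivially a valid decomposition of width 5. Conversely, {1, 2, 3, 4, 5, 6} is a clique of size 6, and the vertices of any clique must share a bag in every tree decomposition; so some bag has ≥ 6 vertices and tw(G) ≥ 5. Hence tw(G) = 5 exactly.

Treewidth 5.
Bags: B1 = {1, 2, 3, 4, 5, 6}
Tree: (single bag)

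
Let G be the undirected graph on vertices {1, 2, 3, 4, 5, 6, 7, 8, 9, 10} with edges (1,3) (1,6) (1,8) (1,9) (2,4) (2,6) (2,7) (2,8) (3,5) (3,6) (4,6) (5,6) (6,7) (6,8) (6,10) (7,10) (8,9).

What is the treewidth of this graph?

2

A width-2 tree decomposition is:
Bags: B1 = {1, 6, 8}  B2 = {2, 6, 8}  B3 = {1, 8, 9}  B4 = {1, 3, 6}  B5 = {3, 5, 6}  B6 = {2, 6, 7}  B7 = {6, 7, 10}  B8 = {2, 4, 6}
Tree: B1–B2, B1–B3, B1–B4, B4–B5, B2–B6, B6–B7, B6–B8
Each bag holds 3 vertices, so the decomposition has width 2, which upper-bounds the treewidth. On the other hand G contains the 3-clique {1, 8, 9}. A clique must lie in a single bag of any decomposition, so no decomposition can have width below 2. Therefore the treewidth is 2.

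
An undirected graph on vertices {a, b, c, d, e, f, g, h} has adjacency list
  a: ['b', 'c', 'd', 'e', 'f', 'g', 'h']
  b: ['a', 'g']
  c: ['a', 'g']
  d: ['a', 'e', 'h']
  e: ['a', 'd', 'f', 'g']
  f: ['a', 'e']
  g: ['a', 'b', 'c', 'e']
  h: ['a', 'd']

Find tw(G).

A width-2 tree decomposition is:
Bags: B1 = {a, e, f}  B2 = {a, e, g}  B3 = {a, d, e}  B4 = {a, b, g}  B5 = {a, c, g}  B6 = {a, d, h}
Tree: B1–B2, B1–B3, B2–B4, B2–B5, B3–B6
Every bag has size at most 3, so the width is 3 − 1 = 2 and tw(G) ≤ 2. Conversely, {a, d, e} is a clique of size 3, and the vertices of any clique must share a bag in every tree decomposition; so some bag has ≥ 3 vertices and tw(G) ≥ 2. Hence tw(G) = 2 exactly.

2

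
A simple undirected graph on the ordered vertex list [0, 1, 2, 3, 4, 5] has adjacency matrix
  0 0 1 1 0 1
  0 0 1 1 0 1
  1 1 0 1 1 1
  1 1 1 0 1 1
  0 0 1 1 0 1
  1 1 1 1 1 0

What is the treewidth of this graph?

3

A width-3 tree decomposition is:
Bags: B1 = {0, 2, 3, 5}  B2 = {2, 3, 4, 5}  B3 = {1, 2, 3, 5}
Tree: B1–B2, B1–B3
The largest bag has 4 vertices, giving width 3; this decomposition certifies tw(G) ≤ 3. For the lower bound, the 4 vertices {0, 2, 3, 5} are pairwise adjacent, and any tree decomposition puts a clique entirely inside one bag — forcing width ≥ 3. Therefore the treewidth is 3.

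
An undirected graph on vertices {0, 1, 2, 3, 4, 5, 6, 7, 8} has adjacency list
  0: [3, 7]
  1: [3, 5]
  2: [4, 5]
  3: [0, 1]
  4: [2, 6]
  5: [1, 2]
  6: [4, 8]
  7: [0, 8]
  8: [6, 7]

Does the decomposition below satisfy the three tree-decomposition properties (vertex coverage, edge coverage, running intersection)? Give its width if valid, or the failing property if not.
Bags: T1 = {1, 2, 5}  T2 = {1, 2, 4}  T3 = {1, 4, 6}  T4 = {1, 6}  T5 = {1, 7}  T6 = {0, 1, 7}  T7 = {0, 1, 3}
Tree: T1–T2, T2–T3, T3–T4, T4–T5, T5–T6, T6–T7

A tree decomposition must satisfy three properties: every vertex lies in some bag; for every edge, both endpoints lie together in some bag; and for every vertex, the bags containing it form a connected subtree. Here vertex 8 appears in no bag, so the decomposition is invalid.

No — vertex 8 appears in no bag.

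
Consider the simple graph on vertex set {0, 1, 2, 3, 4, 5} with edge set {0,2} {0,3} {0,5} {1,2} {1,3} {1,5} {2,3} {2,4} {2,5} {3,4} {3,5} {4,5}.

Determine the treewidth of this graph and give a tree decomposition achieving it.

The largest bag has 4 vertices, giving width 3; this decomposition certifies tw(G) ≤ 3. On the other hand G contains the 4-clique {0, 2, 3, 5}. A clique must lie in a single bag of any decomposition, so no decomposition can have width below 3. Combining the bounds, tw(G) = 3.

Treewidth 3.
One such decomposition:
Bags: B1 = {1, 2, 3, 5}  B2 = {2, 3, 4, 5}  B3 = {0, 2, 3, 5}
Tree: B1–B2, B1–B3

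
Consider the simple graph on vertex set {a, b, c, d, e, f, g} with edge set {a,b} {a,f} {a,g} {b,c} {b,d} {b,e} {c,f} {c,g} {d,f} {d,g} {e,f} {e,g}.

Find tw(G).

3

A width-3 tree decomposition is:
Bags: B1 = {b, d, f, g}  B2 = {b, c, f, g}  B3 = {b, e, f, g}  B4 = {a, b, f, g}
Tree: B1–B2, B2–B3, B3–B4
The largest bag has 4 vertices, giving width 3; this decomposition certifies tw(G) ≤ 3. For the lower bound: the 4 vertex sets {b,d}, {c,g}, {f}, {e} are disjoint, each induces a connected subgraph, and every pair is joined by at least one edge of G. Contracting each set to a single vertex therefore yields K_{4} as a minor, and since treewidth is minor-monotone, tw(G) ≥ tw(K_{4}) = 3. Hence tw(G) = 3 exactly.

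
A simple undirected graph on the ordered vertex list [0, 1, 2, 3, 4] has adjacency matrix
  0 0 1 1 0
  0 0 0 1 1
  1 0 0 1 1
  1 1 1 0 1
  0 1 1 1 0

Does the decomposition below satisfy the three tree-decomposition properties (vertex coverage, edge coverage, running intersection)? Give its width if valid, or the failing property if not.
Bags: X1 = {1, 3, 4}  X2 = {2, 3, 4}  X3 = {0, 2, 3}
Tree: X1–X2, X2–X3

Yes; width 2.

Checking the three conditions: (i) the bags cover all of {0, 1, 2, 3, 4}; (ii) for each edge, some bag contains both endpoints; (iii) the bags containing any fixed vertex form a subtree. All hold, so the decomposition is valid with width 3 − 1 = 2.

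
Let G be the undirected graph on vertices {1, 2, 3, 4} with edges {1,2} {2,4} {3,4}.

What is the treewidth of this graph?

1

A width-1 tree decomposition is:
Bags: B1 = {3, 4}  B2 = {2, 4}  B3 = {1, 2}
Tree: B1–B2, B2–B3
The largest bag has 2 vertices, giving width 1; this decomposition certifies tw(G) ≤ 1. Since G has at least one edge (e.g. 3–4), it is not an edgeless graph, so tw(G) ≥ 1. The upper and lower bounds meet at 1, so that is the treewidth.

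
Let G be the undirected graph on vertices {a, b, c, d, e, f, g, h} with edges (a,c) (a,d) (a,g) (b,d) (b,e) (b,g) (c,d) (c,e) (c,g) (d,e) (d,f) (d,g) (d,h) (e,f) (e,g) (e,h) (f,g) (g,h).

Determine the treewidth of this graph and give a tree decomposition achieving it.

The largest bag has 4 vertices, giving width 3; this decomposition certifies tw(G) ≤ 3. For the lower bound, the 4 vertices {d, e, g, h} are pairwise adjacent, and any tree decomposition puts a clique entirely inside one bag — forcing width ≥ 3. Therefore the treewidth is 3.

Treewidth 3.
One optimal decomposition is:
Bags: B1 = {d, e, g, h}  B2 = {c, d, e, g}  B3 = {d, e, f, g}  B4 = {a, c, d, g}  B5 = {b, d, e, g}
Tree: B1–B2, B1–B3, B2–B4, B3–B5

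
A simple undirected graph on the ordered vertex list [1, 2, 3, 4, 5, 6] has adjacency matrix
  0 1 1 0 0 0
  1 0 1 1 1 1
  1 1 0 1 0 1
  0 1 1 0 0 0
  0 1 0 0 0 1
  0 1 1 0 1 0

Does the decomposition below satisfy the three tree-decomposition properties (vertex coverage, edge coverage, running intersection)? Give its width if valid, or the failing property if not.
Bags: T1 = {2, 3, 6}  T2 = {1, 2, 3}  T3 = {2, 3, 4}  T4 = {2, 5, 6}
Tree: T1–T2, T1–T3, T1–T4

Yes; width 2.

Every vertex of G appears in some bag (union = {1, 2, 3, 4, 5, 6}); every edge is covered by a bag; and for each vertex v the set of bags containing v is connected in the bag tree. The decomposition is therefore valid. The largest bag has 3 vertices, so the width is 2.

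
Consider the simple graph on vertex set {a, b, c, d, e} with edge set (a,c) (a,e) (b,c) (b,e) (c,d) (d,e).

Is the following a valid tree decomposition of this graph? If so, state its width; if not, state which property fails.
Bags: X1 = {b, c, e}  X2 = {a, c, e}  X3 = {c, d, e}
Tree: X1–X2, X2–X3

Yes; width 2.

Checking the three conditions: (i) the bags cover all of {a, b, c, d, e}; (ii) for each edge, some bag contains both endpoints; (iii) the bags containing any fixed vertex form a subtree. All hold, so the decomposition is valid with width 3 − 1 = 2.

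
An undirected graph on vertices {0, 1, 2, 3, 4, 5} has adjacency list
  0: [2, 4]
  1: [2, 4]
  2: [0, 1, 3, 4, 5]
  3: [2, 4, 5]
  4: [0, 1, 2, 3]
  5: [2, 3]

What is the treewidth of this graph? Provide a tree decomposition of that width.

Treewidth 2.
One such decomposition:
Bags: B1 = {2, 3, 4}  B2 = {2, 3, 5}  B3 = {0, 2, 4}  B4 = {1, 2, 4}
Tree: B1–B2, B1–B3, B3–B4

Every bag has size at most 3, so the width is 3 − 1 = 2 and tw(G) ≤ 2. On the other hand G contains the 3-clique {0, 2, 4}. A clique must lie in a single bag of any decomposition, so no decomposition can have width below 2. Hence tw(G) = 2 exactly.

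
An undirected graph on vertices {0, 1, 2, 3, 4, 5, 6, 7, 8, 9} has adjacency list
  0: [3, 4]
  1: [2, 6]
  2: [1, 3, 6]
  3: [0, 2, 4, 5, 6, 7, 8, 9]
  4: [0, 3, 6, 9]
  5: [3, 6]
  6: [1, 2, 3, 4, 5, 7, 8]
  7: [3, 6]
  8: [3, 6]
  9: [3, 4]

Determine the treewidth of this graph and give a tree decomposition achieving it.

The largest bag has 3 vertices, giving width 2; this decomposition certifies tw(G) ≤ 2. On the other hand G contains the 3-clique {1, 2, 6}. A clique must lie in a single bag of any decomposition, so no decomposition can have width below 2. Hence tw(G) = 2 exactly.

Treewidth 2.
One such decomposition:
Bags: B1 = {3, 4, 6}  B2 = {2, 3, 6}  B3 = {1, 2, 6}  B4 = {3, 4, 9}  B5 = {3, 6, 7}  B6 = {3, 5, 6}  B7 = {3, 6, 8}  B8 = {0, 3, 4}
Tree: B1–B2, B2–B3, B1–B4, B2–B5, B1–B6, B5–B7, B1–B8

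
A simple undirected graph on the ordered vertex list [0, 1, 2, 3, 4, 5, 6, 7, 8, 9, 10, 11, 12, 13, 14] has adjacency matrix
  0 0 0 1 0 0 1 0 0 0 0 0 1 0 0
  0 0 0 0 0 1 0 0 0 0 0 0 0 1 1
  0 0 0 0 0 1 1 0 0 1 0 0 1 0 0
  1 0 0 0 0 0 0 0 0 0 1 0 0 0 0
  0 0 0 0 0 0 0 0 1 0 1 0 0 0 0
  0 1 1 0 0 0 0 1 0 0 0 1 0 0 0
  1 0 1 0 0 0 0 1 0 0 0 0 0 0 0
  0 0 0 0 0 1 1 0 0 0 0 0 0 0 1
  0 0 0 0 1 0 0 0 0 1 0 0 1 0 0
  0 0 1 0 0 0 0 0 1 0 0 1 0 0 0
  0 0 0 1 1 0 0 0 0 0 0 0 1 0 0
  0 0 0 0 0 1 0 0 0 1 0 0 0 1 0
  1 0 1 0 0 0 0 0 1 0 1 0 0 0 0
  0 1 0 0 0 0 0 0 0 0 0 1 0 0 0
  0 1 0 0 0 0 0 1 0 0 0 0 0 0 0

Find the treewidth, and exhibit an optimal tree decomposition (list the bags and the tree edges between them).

Every bag has size at most 4, so the width is 4 − 1 = 3 and tw(G) ≤ 3. For the lower bound: the 4 vertex sets {3,4,10}, {0}, {12}, {2,6,8,9} are disjoint, each induces a connected subgraph, and every pair is joined by at least one edge of G. Contracting each set to a single vertex therefore yields K_{4} as a minor, and since treewidth is minor-monotone, tw(G) ≥ tw(K_{4}) = 3. The upper and lower bounds meet at 3, so that is the treewidth.

Treewidth 3.
One optimal decomposition is:
Bags: B1 = {0, 3, 4, 10}  B2 = {0, 4, 10, 12}  B3 = {0, 4, 8, 12}  B4 = {0, 6, 8, 12}  B5 = {2, 6, 8, 12}  B6 = {2, 6, 8, 9}  B7 = {2, 6, 7, 9}  B8 = {2, 5, 7, 9}  B9 = {5, 7, 9, 11}  B10 = {5, 7, 11, 14}  B11 = {1, 5, 11, 14}  B12 = {1, 11, 13, 14}
Tree: B1–B2, B2–B3, B3–B4, B4–B5, B5–B6, B6–B7, B7–B8, B8–B9, B9–B10, B10–B11, B11–B12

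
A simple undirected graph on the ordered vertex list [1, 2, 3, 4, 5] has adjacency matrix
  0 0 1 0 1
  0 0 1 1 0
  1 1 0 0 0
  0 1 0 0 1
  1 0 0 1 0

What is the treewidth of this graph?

2

A width-2 tree decomposition is:
Bags: B1 = {1, 2, 3}  B2 = {1, 2, 4}  B3 = {1, 4, 5}
Tree: B1–B2, B2–B3
Every bag has size at most 3, so the width is 3 − 1 = 2 and tw(G) ≤ 2. The edges 1–3–2–4–5–1 form a cycle, so G is not a tree and its treewidth is at least 2. Therefore the treewidth is 2.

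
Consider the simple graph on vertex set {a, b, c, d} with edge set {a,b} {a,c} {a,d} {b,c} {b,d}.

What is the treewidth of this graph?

2

A width-2 tree decomposition is:
Bags: B1 = {a, b, d}  B2 = {a, b, c}
Tree: B1–B2
Every bag has size at most 3, so the width is 3 − 1 = 2 and tw(G) ≤ 2. On the other hand G contains the 3-clique {a, b, d}. A clique must lie in a single bag of any decomposition, so no decomposition can have width below 2. Therefore the treewidth is 2.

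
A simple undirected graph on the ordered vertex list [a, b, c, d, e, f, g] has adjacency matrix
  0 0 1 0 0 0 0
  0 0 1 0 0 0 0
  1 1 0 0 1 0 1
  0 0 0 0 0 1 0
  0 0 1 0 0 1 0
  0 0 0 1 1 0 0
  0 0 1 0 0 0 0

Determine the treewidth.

A width-1 tree decomposition is:
Bags: B1 = {c, e}  B2 = {c, g}  B3 = {a, c}  B4 = {e, f}  B5 = {d, f}  B6 = {b, c}
Tree: B1–B2, B1–B3, B1–B4, B4–B5, B3–B6
Every bag has size at most 2, so the width is 2 − 1 = 1 and tw(G) ≤ 1. Any graph with an edge has treewidth ≥ 1, and G has the edge e–c. Hence tw(G) = 1 exactly.

1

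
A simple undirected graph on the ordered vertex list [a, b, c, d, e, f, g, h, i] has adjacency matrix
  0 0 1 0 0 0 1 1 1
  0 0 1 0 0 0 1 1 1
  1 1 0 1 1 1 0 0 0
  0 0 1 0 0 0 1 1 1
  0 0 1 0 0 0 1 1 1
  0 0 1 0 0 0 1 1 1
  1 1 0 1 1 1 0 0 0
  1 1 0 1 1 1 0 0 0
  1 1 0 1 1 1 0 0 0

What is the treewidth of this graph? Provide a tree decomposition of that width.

Every bag has size at most 5, so the width is 5 − 1 = 4 and tw(G) ≤ 4. For the lower bound: the 5 vertex sets {b,g}, {a,i}, {c,d}, {h}, {e} are disjoint, each induces a connected subgraph, and every pair is joined by at least one edge of G. Contracting each set to a single vertex therefore yields K_{5} as a minor, and since treewidth is minor-monotone, tw(G) ≥ tw(K_{5}) = 4. Therefore the treewidth is 4.

Treewidth 4.
One optimal decomposition is:
Bags: B1 = {b, c, g, h, i}  B2 = {a, c, g, h, i}  B3 = {c, d, g, h, i}  B4 = {c, e, g, h, i}  B5 = {c, f, g, h, i}
Tree: B1–B2, B2–B3, B3–B4, B4–B5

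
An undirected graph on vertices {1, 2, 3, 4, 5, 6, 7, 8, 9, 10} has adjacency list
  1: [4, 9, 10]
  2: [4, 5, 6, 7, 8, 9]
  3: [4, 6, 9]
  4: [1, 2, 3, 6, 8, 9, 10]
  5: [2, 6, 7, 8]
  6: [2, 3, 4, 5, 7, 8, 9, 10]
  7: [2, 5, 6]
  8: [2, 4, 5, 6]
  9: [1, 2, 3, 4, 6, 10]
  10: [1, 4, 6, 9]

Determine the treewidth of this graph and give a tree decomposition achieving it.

Every bag has size at most 4, so the width is 4 − 1 = 3 and tw(G) ≤ 3. Conversely, {1, 4, 9, 10} is a clique of size 4, and the vertices of any clique must share a bag in every tree decomposition; so some bag has ≥ 4 vertices and tw(G) ≥ 3. Therefore the treewidth is 3.

Treewidth 3.
Bags: B1 = {2, 4, 6, 9}  B2 = {2, 4, 6, 8}  B3 = {4, 6, 9, 10}  B4 = {2, 5, 6, 8}  B5 = {3, 4, 6, 9}  B6 = {2, 5, 6, 7}  B7 = {1, 4, 9, 10}
Tree: B1–B2, B1–B3, B2–B4, B3–B5, B4–B6, B3–B7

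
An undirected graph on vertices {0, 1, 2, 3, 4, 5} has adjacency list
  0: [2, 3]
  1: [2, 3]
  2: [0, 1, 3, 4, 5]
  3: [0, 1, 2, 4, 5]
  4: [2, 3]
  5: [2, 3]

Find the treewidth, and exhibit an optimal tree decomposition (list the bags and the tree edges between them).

Treewidth 2.
One optimal decomposition is:
Bags: B1 = {0, 2, 3}  B2 = {2, 3, 5}  B3 = {2, 3, 4}  B4 = {1, 2, 3}
Tree: B1–B2, B1–B3, B2–B4

The largest bag has 3 vertices, giving width 2; this decomposition certifies tw(G) ≤ 2. On the other hand G contains the 3-clique {0, 2, 3}. A clique must lie in a single bag of any decomposition, so no decomposition can have width below 2. Hence tw(G) = 2 exactly.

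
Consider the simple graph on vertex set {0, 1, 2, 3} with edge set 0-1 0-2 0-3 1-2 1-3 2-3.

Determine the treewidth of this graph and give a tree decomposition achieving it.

Treewidth 3.
One optimal decomposition is:
Bags: B1 = {0, 1, 2, 3}
Tree: (single bag)

With just one bag of size 4, the width is 4 − 1 = 3, so tw(G) ≤ 3. On the other hand G contains the 4-clique {0, 1, 2, 3}. A clique must lie in a single bag of any decomposition, so no decomposition can have width below 3. Hence tw(G) = 3 exactly.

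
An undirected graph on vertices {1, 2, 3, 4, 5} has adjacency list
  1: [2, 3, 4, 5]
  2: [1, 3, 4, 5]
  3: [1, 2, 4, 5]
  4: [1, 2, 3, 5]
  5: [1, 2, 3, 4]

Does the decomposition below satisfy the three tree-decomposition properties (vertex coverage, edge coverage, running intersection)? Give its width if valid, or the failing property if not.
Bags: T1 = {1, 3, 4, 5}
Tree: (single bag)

A tree decomposition must satisfy three properties: every vertex lies in some bag; for every edge, both endpoints lie together in some bag; and for every vertex, the bags containing it form a connected subtree. Here vertex 2 appears in no bag, so the decomposition is invalid.

No — vertex 2 appears in no bag.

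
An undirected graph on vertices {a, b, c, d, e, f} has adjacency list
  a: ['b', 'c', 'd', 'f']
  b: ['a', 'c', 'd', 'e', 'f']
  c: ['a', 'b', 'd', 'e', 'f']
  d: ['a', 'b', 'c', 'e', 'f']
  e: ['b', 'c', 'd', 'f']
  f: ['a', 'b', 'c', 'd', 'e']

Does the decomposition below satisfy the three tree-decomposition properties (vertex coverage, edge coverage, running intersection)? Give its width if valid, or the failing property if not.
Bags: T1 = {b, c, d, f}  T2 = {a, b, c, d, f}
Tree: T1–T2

No — vertex e appears in no bag.

A tree decomposition must satisfy three properties: every vertex lies in some bag; for every edge, both endpoints lie together in some bag; and for every vertex, the bags containing it form a connected subtree. Here vertex e appears in no bag, so the decomposition is invalid.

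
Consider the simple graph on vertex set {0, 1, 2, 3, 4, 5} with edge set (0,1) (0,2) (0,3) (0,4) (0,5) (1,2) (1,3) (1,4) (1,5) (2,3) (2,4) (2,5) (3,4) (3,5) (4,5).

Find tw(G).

5

A width-5 tree decomposition is:
Bags: B1 = {0, 1, 2, 3, 4, 5}
Tree: (single bag)
A single bag containing all 6 vertices is trivially a valid decomposition of width 5. Conversely, {0, 1, 2, 3, 4, 5} is a clique of size 6, and the vertices of any clique must share a bag in every tree decomposition; so some bag has ≥ 6 vertices and tw(G) ≥ 5. Combining the bounds, tw(G) = 5.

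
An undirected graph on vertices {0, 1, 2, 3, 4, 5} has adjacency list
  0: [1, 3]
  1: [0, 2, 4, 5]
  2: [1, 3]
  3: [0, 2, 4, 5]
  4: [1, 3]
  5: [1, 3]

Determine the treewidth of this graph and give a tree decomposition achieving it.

Treewidth 2.
One optimal decomposition is:
Bags: B1 = {0, 1, 3}  B2 = {1, 3, 4}  B3 = {1, 3, 5}  B4 = {1, 2, 3}
Tree: B1–B2, B2–B3, B3–B4

Every bag has size at most 3, so the width is 3 − 1 = 2 and tw(G) ≤ 2. Since 0–1–4–3–0 is a cycle in G, G is not acyclic. Forests are exactly the graphs of treewidth ≤ 1, so tw(G) ≥ 2. Hence tw(G) = 2 exactly.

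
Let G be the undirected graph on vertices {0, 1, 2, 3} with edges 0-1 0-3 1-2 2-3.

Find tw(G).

A width-2 tree decomposition is:
Bags: B1 = {0, 2, 3}  B2 = {0, 1, 2}
Tree: B1–B2
The largest bag has 3 vertices, giving width 2; this decomposition certifies tw(G) ≤ 2. For the lower bound, G contains the cycle 0–3–2–1–0, so G is not a forest; only forests have treewidth ≤ 1, hence tw(G) ≥ 2. The upper and lower bounds meet at 2, so that is the treewidth.

2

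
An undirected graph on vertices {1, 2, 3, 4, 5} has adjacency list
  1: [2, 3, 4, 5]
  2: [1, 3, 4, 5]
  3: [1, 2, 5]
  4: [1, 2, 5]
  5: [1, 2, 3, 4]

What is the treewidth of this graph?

A width-3 tree decomposition is:
Bags: B1 = {1, 2, 4, 5}  B2 = {1, 2, 3, 5}
Tree: B1–B2
Every bag has size at most 4, so the width is 4 − 1 = 3 and tw(G) ≤ 3. On the other hand G contains the 4-clique {1, 2, 3, 5}. A clique must lie in a single bag of any decomposition, so no decomposition can have width below 3. Therefore the treewidth is 3.

3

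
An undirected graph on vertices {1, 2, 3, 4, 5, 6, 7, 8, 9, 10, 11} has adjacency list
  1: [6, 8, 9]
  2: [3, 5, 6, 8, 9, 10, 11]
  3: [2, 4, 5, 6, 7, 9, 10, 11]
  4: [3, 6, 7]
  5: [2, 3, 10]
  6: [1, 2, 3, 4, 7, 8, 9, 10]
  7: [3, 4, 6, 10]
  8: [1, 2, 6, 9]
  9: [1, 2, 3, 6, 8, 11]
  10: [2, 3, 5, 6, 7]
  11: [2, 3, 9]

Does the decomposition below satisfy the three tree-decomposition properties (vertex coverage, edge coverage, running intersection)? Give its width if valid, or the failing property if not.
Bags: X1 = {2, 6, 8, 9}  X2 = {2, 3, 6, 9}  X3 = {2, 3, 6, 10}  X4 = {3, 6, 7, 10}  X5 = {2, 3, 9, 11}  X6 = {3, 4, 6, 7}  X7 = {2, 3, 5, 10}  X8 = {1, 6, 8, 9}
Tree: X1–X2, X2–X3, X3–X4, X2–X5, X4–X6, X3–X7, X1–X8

Yes; width 3.

Vertex coverage: the bags together contain {1, 2, 3, 4, 5, 6, 7, 8, 9, 10, 11}, the full vertex set. Edge coverage: each edge of G has both endpoints in at least one bag. Running intersection: for every vertex, the bags containing it form a connected subtree. All three properties hold, so this is a valid tree decomposition of width max|bag| − 1 = 3, and hence tw(G) ≤ 3.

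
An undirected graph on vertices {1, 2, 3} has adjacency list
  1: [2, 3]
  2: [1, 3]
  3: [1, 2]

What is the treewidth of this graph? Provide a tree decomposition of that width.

A single bag containing all 3 vertices is trivially a valid decomposition of width 2. Conversely, {1, 2, 3} is a clique of size 3, and the vertices of any clique must share a bag in every tree decomposition; so some bag has ≥ 3 vertices and tw(G) ≥ 2. Hence tw(G) = 2 exactly.

Treewidth 2.
One such decomposition:
Bags: B1 = {1, 2, 3}
Tree: (single bag)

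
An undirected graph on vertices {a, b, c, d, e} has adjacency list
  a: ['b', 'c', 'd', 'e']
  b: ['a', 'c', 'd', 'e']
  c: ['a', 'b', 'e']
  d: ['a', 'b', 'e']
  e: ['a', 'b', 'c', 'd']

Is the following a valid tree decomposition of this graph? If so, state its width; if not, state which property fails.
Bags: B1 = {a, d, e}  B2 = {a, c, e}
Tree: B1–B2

No — vertex b appears in no bag.

A tree decomposition must satisfy three properties: every vertex lies in some bag; for every edge, both endpoints lie together in some bag; and for every vertex, the bags containing it form a connected subtree. Here vertex b appears in no bag, so the decomposition is invalid.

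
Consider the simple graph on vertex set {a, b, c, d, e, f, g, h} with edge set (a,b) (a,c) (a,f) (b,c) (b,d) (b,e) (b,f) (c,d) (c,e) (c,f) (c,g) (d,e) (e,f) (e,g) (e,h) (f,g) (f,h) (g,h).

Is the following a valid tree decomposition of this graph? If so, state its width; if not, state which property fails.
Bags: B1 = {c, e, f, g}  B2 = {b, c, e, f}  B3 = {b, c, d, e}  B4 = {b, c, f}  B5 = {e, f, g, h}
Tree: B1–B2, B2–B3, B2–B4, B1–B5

A tree decomposition must satisfy three properties: every vertex lies in some bag; for every edge, both endpoints lie together in some bag; and for every vertex, the bags containing it form a connected subtree. Here vertex a appears in no bag, so the decomposition is invalid.

No — vertex a appears in no bag.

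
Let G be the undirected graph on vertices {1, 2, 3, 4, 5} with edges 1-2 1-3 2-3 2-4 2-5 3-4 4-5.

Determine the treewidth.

2

A width-2 tree decomposition is:
Bags: B1 = {2, 3, 4}  B2 = {2, 4, 5}  B3 = {1, 2, 3}
Tree: B1–B2, B1–B3
Each bag holds 3 vertices, so the decomposition has width 2, which upper-bounds the treewidth. On the other hand G contains the 3-clique {1, 2, 3}. A clique must lie in a single bag of any decomposition, so no decomposition can have width below 2. Combining the bounds, tw(G) = 2.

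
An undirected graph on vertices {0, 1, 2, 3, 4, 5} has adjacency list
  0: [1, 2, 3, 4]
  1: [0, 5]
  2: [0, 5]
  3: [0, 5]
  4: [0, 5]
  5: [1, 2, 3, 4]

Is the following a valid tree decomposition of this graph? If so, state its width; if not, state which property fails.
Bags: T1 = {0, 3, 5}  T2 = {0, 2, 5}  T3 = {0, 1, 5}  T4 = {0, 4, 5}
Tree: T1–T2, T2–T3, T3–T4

Checking the three conditions: (i) the bags cover all of {0, 1, 2, 3, 4, 5}; (ii) for each edge, some bag contains both endpoints; (iii) the bags containing any fixed vertex form a subtree. All hold, so the decomposition is valid with width 3 − 1 = 2.

Yes; width 2.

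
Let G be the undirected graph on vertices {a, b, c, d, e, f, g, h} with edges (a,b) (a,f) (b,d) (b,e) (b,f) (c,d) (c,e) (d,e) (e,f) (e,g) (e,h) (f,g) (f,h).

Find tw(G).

A width-2 tree decomposition is:
Bags: B1 = {b, d, e}  B2 = {c, d, e}  B3 = {b, e, f}  B4 = {e, f, h}  B5 = {a, b, f}  B6 = {e, f, g}
Tree: B1–B2, B1–B3, B3–B4, B3–B5, B4–B6
Every bag has size at most 3, so the width is 3 − 1 = 2 and tw(G) ≤ 2. Conversely, {c, d, e} is a clique of size 3, and the vertices of any clique must share a bag in every tree decomposition; so some bag has ≥ 3 vertices and tw(G) ≥ 2. Hence tw(G) = 2 exactly.

2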